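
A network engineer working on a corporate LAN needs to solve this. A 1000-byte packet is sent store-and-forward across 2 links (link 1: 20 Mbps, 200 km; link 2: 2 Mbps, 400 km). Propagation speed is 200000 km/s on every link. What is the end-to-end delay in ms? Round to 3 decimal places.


Packet = 1000 bytes = 8000 bits. Store-and-forward: sum (t_trans + t_prop) per link.
Link 1: t_trans = 8000/(20*10^6) s = 0.4000 ms; t_prop = 200/200000 s = 1.0000 ms; subtotal = 1.4000 ms
Link 2: t_trans = 8000/(2*10^6) s = 4.0000 ms; t_prop = 400/200000 s = 2.0000 ms; subtotal = 6.0000 ms
End-to-end = 1.4000 + 6.0000 = 7.4000 ms -> 7.400 ms (3 dp)

7.400


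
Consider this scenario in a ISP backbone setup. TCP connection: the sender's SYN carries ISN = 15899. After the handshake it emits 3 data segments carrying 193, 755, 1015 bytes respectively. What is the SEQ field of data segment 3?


The SYN occupies sequence number ISN = 15899, so the first data byte is ISN + 1 = 15900.
SEQ of data segment i = (ISN + 1) + sum of payload sizes of segments 1..i-1.
Segment 1: SEQ = 15900, payload = 193 bytes
Segment 2: SEQ = 16093, payload = 755 bytes
Segment 3: SEQ = 16848, payload = 1015 bytes
SEQ of segment 3 = 15900 + 193 + 755 = 16848

16848


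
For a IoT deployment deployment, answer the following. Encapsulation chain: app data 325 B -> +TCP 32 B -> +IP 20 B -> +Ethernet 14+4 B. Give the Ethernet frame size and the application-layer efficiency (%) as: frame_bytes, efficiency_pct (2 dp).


TCP segment = 325 + 32 = 357 B
IP packet = 357 + 20 = 377 B
Ethernet frame = 377 + 14 + 4 = 395 B
Efficiency = app / frame = 325 / 395 = 0.822785 = 82.2785% -> 82.28% (2 dp)

395, 82.28


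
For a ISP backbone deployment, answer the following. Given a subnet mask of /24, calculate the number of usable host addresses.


Given: subnet mask /24
Host bits = 32 - 24 = 8
Total addresses = 2^8 = 256
Usable hosts = 256 - 2 (network + broadcast) = 254

254


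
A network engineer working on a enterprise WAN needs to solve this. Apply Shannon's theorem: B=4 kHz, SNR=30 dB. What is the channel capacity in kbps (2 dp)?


Given: B = 4 kHz, SNR = 30 dB
SNR linear = 10^(30/10) = 1000
1 + SNR = 1001
log2(1001) = 9.9672262588
C = 4 * 1000 * 9.9672262588 = 39868.9050 bps
C = 39.868905 kbps -> 39.87 kbps (2 dp)

39.87


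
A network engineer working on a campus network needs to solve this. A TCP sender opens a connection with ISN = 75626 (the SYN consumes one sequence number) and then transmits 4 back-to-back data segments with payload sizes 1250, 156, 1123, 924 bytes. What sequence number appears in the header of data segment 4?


The SYN occupies sequence number ISN = 75626, so the first data byte is ISN + 1 = 75627.
SEQ of data segment i = (ISN + 1) + sum of payload sizes of segments 1..i-1.
Segment 1: SEQ = 75627, payload = 1250 bytes
Segment 2: SEQ = 76877, payload = 156 bytes
Segment 3: SEQ = 77033, payload = 1123 bytes
Segment 4: SEQ = 78156, payload = 924 bytes
SEQ of segment 4 = 75627 + 1250 + 156 + 1123 = 78156

78156


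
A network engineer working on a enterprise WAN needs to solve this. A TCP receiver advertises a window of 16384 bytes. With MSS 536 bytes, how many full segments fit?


Given: RWND = 16384 bytes, MSS = 536 bytes
Full segments = floor(RWND / MSS)
Full segments = floor(16384 / 536)
Full segments = floor(30.5672) = 30

30


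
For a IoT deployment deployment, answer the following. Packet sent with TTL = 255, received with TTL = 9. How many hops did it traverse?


Given: initial TTL = 255, received TTL = 9
Hops = initial TTL - received TTL
Hops = 255 - 9 = 246

246


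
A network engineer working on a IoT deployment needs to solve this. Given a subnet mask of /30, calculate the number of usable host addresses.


Given: subnet mask /30
Host bits = 32 - 30 = 2
Total addresses = 2^2 = 4
Usable hosts = 4 - 2 (network + broadcast) = 2

2


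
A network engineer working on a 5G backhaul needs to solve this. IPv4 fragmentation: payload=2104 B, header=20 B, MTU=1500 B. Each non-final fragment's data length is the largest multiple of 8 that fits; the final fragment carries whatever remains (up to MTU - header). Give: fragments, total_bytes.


Max data per non-final fragment = floor((MTU - header)/8)*8 = floor((1500 - 20)/8)*8 = floor(1480/8)*8 = 1480 B
Final fragment needs no 8-byte alignment: it can carry up to MTU - header = 1480 B
Non-final fragments needed = ceil((payload - 1480) / 1480) = ceil(624/1480) = ceil(0.4216) = 1
Number of fragments = 1 + 1 = 2
Fragment sizes (data): 1 * 1480 B + 624 B (last, 624 <= 1480 OK)
Total bytes sent = payload + n_frags * header = 2104 + 2*20 = 2104 + 40 = 2144 B

2, 2144


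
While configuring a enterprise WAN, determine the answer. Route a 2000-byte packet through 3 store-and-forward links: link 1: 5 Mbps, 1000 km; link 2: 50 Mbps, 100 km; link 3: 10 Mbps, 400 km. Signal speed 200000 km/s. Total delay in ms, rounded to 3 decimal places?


Packet = 2000 bytes = 16000 bits. Store-and-forward: sum (t_trans + t_prop) per link.
Link 1: t_trans = 16000/(5*10^6) s = 3.2000 ms; t_prop = 1000/200000 s = 5.0000 ms; subtotal = 8.2000 ms
Link 2: t_trans = 16000/(50*10^6) s = 0.3200 ms; t_prop = 100/200000 s = 0.5000 ms; subtotal = 0.8200 ms
Link 3: t_trans = 16000/(10*10^6) s = 1.6000 ms; t_prop = 400/200000 s = 2.0000 ms; subtotal = 3.6000 ms
End-to-end = 8.2000 + 0.8200 + 3.6000 = 12.6200 ms -> 12.620 ms (3 dp)

12.620


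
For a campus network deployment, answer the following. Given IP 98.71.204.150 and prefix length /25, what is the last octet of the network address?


Given: IP = 98.71.204.150, prefix = /25
Subnet mask = 255.255.255.128
Last octet of IP: 150
Last octet of mask: 128
Network last octet = 150 AND 128 = 128

128


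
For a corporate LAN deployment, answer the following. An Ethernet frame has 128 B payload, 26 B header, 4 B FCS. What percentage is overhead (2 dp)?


Given: payload = 128 B, header = 26 B, trailer = 4 B
Overhead bytes = header + trailer = 26 + 4 = 30
Total frame = payload + overhead = 128 + 30 = 158
Overhead % = 30 / 158 * 100 = 18.9873% -> 18.99% (2 dp)

18.99


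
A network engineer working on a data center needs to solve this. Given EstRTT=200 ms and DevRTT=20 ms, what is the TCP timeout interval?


Given: EstRTT = 200 ms, DevRTT = 20 ms
Timeout = EstRTT + 4 * DevRTT
4 * DevRTT = 4 * 20 = 80
Timeout = 200 + 80 = 280 ms

280


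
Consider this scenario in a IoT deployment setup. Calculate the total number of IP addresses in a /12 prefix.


Given: CIDR prefix /12
Host bits = 32 - 12 = 20
Total addresses = 2^20 = 1048576

1048576


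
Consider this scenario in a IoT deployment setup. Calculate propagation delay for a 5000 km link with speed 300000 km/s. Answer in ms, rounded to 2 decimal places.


Given: distance = 5000 km, speed = 300000 km/s
Delay = distance / speed = 5000 / 300000 seconds
Delay in ms = 5000 * 1000 / 300000
Delay = 16.6667 ms
Rounded to 2 dp = 16.67 ms

16.67


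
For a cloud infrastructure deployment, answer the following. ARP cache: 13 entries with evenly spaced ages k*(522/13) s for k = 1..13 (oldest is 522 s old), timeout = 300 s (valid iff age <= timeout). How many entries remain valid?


Ages are k * 522/13 s for k = 1..13 (spacing = 40.1538 s).
Entry k is valid iff k * 522/13 <= 300 iff k <= 13 * 300 / 522 = 7.4713
n_valid = floor(7.4713) = 7
(n_stale = 13 - 7 = 6)

7


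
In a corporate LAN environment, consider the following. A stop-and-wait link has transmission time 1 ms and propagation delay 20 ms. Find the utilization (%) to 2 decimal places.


Given: Ttrans = 1 ms, Tprop = 20 ms
RTT = 2 * Tprop = 2 * 20 = 40 ms
U = Ttrans / (Ttrans + RTT)
U = 1 / (1 + 40)
U = 1 / 41 = 0.02439
U% = 2.44%

2.44


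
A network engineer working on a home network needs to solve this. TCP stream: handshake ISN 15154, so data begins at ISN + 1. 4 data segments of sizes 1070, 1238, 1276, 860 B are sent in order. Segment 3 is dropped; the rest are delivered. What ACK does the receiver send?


SYN uses sequence number 15154; first data byte = ISN + 1 = 15155.
Segment 1: SEQ = 15155, len = 1070 B, covers [15155, 16224]
Segment 2: SEQ = 16225, len = 1238 B, covers [16225, 17462]
Segment 3: SEQ = 17463, len = 1276 B, covers [17463, 18738] [LOST]
Segment 4: SEQ = 18739, len = 860 B, covers [18739, 19598]
In-order data received: bytes [15155, 17462] (segments 1..2).
Segment 3 missing -> gap begins at byte 17463; later segments buffered out of order.
Cumulative ACK = next expected in-order byte = 15155 + 1070 + 1238 = 17463

17463


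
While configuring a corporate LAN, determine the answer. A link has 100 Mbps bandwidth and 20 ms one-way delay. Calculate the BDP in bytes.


Given: bandwidth = 100 Mbps, delay = 20 ms
BDP in bits = 100 * 10^6 * 20 / 1000
BDP in bits = 2000000
BDP in bytes = 2000000 / 8 = 250000

250000


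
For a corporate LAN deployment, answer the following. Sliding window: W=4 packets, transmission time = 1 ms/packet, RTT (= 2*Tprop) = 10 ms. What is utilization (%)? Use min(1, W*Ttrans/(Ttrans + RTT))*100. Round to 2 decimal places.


Given: W = 4, Ttrans = 1 ms, RTT = 10 ms (= 2 * Tprop, Tprop = 5 ms)
Cycle time = Ttrans + RTT = 1 + 10 = 11 ms (first packet sent until its ACK returns)
W * Ttrans = 4 * 1 = 4 ms of sending per cycle
W * Ttrans / (Ttrans + RTT) = 4 / 11 = 0.363636
U = min(1, 0.363636) = 0.363636
U% = 36.36%

36.36


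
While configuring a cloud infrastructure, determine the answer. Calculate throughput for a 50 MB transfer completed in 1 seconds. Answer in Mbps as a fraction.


Given: file = 50 MB, time = 1 s
File in Mb = 50 * 8 = 400 Mb
Throughput = 400 / 1 Mbps
Throughput = 400 Mbps

400


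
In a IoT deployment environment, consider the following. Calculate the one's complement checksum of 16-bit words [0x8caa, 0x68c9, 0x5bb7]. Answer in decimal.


Given words: [0x8caa, 0x68c9, 0x5bb7]
Step 1: Sum all words
Raw sum = 36010 + 26825 + 23479 = 86314
Step 2: Fold carry: (20778 + 1) = 20779
One's complement = ~20779 & 0xFFFF = 44756

44756


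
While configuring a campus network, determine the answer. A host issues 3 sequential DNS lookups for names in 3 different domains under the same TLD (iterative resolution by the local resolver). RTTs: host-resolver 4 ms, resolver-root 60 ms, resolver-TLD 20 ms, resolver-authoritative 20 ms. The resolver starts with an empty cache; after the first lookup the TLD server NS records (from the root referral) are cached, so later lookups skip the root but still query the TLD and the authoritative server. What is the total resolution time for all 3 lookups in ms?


Lookup 1 (cold cache): local + root + TLD + auth = 4 + 60 + 20 + 20 = 104 ms
Lookups 2..3 (TLD NS cached -> skip root; new domain -> still ask TLD and auth): local + TLD + auth = 4 + 20 + 20 = 44 ms each
Remaining 2 lookups: 2 * 44 = 88 ms
Total = 104 + 88 = 192 ms

192


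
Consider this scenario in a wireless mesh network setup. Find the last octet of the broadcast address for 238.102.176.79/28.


Given: IP = 238.102.176.79, prefix = /28
Host bits = 32 - 28 = 4
Network last octet = 79 AND mask = 64
Host part size = 2^4 - 1 = 15
Broadcast last octet = 64 OR 15 = 79

79


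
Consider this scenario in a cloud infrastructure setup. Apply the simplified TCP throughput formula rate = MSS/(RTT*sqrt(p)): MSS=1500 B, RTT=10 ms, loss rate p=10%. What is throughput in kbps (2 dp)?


Given: MSS = 1500 bytes, RTT = 10 ms, loss = 10%
RTT in seconds = 10 / 1000 = 0.01
Loss rate = 10% = 0.1
sqrt(loss) = sqrt(0.1) = 0.316227766017
Throughput (bytes/s) = 1500 / (0.01 * 0.316227766017) = 474341.6490
Throughput (kbps) = 474341.6490 * 8 / 1000 = 3794.733192 -> 3794.73 kbps (2 dp)

3794.73


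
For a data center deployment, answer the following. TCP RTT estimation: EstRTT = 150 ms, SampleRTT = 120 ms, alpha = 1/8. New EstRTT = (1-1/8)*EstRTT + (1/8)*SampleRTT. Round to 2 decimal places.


Given: EstRTT = 150 ms, SampleRTT = 120 ms, alpha = 1/8
New EstRTT = (1 - alpha) * EstRTT + alpha * SampleRTT
(7/8) * 150 = 131.25
(1/8) * 120 = 15
New EstRTT = 131.25 + 15 = 146.25 ms -> 146.25 ms (2 dp)

146.25


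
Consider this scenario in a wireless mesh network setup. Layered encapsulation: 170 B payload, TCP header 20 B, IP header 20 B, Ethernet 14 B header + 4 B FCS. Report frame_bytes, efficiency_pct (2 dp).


TCP segment = 170 + 20 = 190 B
IP packet = 190 + 20 = 210 B
Ethernet frame = 210 + 14 + 4 = 228 B
Efficiency = app / frame = 170 / 228 = 0.745614 = 74.5614% -> 74.56% (2 dp)

228, 74.56


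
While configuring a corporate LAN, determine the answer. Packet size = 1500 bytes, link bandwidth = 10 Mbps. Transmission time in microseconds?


Given: packet = 1500 bytes, bandwidth = 10 Mbps
Packet in bits = 1500 * 8 = 12000 bits
Bandwidth = 10 * 10^6 = 10000000 bps
Time = 12000 / 10000000 seconds
Time in us = 12000 * 10^6 / 10000000 = 1200

1200


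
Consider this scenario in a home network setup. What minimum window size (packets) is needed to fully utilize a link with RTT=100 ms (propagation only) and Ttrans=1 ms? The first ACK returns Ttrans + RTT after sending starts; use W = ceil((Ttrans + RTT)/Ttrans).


Given: Ttrans = 1 ms, RTT = 100 ms (= 2 * Tprop, Tprop = 50 ms)
Time until first ACK returns = Ttrans + RTT = 1 + 100 = 101 ms
Need W * Ttrans >= Ttrans + RTT  ->  W >= (Ttrans + RTT) / Ttrans
(Ttrans + RTT) / Ttrans = 101 / 1 = 101
W_min = ceil(101) = 101

101


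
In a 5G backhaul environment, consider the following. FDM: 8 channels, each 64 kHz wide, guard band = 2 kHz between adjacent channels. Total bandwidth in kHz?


Given: 8 channels, 64 kHz each, guard = 2 kHz
Channel bandwidth = 8 * 64 = 512 kHz
Guard bands = 7 gaps * 2 kHz = 14 kHz
Total = 512 + 14 = 526 kHz

526


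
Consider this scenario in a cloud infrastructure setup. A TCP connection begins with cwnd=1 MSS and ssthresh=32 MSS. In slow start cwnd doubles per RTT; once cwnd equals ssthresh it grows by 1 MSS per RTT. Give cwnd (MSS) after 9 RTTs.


RTT 0: cwnd = 1 MSS (initial)
RTT 1: cwnd = 2 MSS (slow start, doubled)
RTT 2: cwnd = 4 MSS (slow start, doubled)
RTT 3: cwnd = 8 MSS (slow start, doubled)
RTT 4: cwnd = 16 MSS (slow start, doubled)
RTT 5: cwnd = 32 MSS (slow start, doubled)
RTT 6: cwnd = 33 MSS (congestion avoidance, +1)
RTT 7: cwnd = 34 MSS (congestion avoidance, +1)
RTT 8: cwnd = 35 MSS (congestion avoidance, +1)
RTT 9: cwnd = 36 MSS (congestion avoidance, +1)

36


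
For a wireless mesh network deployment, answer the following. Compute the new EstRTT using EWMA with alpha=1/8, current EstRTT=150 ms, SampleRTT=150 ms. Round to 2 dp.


Given: EstRTT = 150 ms, SampleRTT = 150 ms, alpha = 1/8
New EstRTT = (1 - alpha) * EstRTT + alpha * SampleRTT
(7/8) * 150 = 131.25
(1/8) * 150 = 18.75
New EstRTT = 131.25 + 18.75 = 150 ms -> 150.00 ms (2 dp)

150.00


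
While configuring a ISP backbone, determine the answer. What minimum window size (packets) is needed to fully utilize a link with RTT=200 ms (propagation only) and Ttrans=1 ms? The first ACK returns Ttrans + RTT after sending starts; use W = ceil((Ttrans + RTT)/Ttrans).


Given: Ttrans = 1 ms, RTT = 200 ms (= 2 * Tprop, Tprop = 100 ms)
Time until first ACK returns = Ttrans + RTT = 1 + 200 = 201 ms
Need W * Ttrans >= Ttrans + RTT  ->  W >= (Ttrans + RTT) / Ttrans
(Ttrans + RTT) / Ttrans = 201 / 1 = 201
W_min = ceil(201) = 201

201


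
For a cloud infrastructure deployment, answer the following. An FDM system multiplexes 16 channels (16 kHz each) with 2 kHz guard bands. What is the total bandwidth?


Given: 16 channels, 16 kHz each, guard = 2 kHz
Channel bandwidth = 16 * 16 = 256 kHz
Guard bands = 15 gaps * 2 kHz = 30 kHz
Total = 256 + 30 = 286 kHz

286


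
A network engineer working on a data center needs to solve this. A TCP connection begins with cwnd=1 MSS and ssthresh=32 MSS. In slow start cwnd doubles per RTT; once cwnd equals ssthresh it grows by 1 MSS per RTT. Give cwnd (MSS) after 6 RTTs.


RTT 0: cwnd = 1 MSS (initial)
RTT 1: cwnd = 2 MSS (slow start, doubled)
RTT 2: cwnd = 4 MSS (slow start, doubled)
RTT 3: cwnd = 8 MSS (slow start, doubled)
RTT 4: cwnd = 16 MSS (slow start, doubled)
RTT 5: cwnd = 32 MSS (slow start, doubled)
RTT 6: cwnd = 33 MSS (congestion avoidance, +1)

33


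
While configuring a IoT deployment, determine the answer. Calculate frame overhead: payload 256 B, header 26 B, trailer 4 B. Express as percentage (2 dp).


Given: payload = 256 B, header = 26 B, trailer = 4 B
Overhead bytes = header + trailer = 26 + 4 = 30
Total frame = payload + overhead = 256 + 30 = 286
Overhead % = 30 / 286 * 100 = 10.4895% -> 10.49% (2 dp)

10.49


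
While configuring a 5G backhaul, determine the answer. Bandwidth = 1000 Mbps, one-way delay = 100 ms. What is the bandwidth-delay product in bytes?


Given: bandwidth = 1000 Mbps, delay = 100 ms
BDP in bits = 1000 * 10^6 * 100 / 1000
BDP in bits = 100000000
BDP in bytes = 100000000 / 8 = 12500000

12500000


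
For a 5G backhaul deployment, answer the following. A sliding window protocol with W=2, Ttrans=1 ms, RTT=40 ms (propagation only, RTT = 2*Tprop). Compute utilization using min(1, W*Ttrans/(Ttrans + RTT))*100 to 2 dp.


Given: W = 2, Ttrans = 1 ms, RTT = 40 ms (= 2 * Tprop, Tprop = 20 ms)
Cycle time = Ttrans + RTT = 1 + 40 = 41 ms (first packet sent until its ACK returns)
W * Ttrans = 2 * 1 = 2 ms of sending per cycle
W * Ttrans / (Ttrans + RTT) = 2 / 41 = 0.048780
U = min(1, 0.048780) = 0.048780
U% = 4.88%

4.88


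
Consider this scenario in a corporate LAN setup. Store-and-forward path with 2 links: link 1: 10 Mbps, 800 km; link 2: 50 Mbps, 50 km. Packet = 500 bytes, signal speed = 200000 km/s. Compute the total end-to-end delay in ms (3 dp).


Packet = 500 bytes = 4000 bits. Store-and-forward: sum (t_trans + t_prop) per link.
Link 1: t_trans = 4000/(10*10^6) s = 0.4000 ms; t_prop = 800/200000 s = 4.0000 ms; subtotal = 4.4000 ms
Link 2: t_trans = 4000/(50*10^6) s = 0.0800 ms; t_prop = 50/200000 s = 0.2500 ms; subtotal = 0.3300 ms
End-to-end = 4.4000 + 0.3300 = 4.7300 ms -> 4.730 ms (3 dp)

4.730


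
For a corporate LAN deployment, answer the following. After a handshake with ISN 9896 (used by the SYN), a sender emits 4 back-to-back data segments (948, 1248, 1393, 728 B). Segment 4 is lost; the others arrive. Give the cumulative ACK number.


SYN uses sequence number 9896; first data byte = ISN + 1 = 9897.
Segment 1: SEQ = 9897, len = 948 B, covers [9897, 10844]
Segment 2: SEQ = 10845, len = 1248 B, covers [10845, 12092]
Segment 3: SEQ = 12093, len = 1393 B, covers [12093, 13485]
Segment 4: SEQ = 13486, len = 728 B, covers [13486, 14213] [LOST]
In-order data received: bytes [9897, 13485] (segments 1..3).
Segment 4 missing -> gap begins at byte 13486.
Cumulative ACK = next expected in-order byte = 9897 + 948 + 1248 + 1393 = 13486

13486


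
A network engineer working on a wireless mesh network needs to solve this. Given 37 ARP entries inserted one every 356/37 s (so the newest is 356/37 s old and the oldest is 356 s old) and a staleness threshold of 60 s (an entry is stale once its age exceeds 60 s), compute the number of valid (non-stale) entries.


Ages are k * 356/37 s for k = 1..37 (spacing = 9.6216 s).
Entry k is valid iff k * 356/37 <= 60 iff k <= 37 * 60 / 356 = 6.2360
n_valid = floor(6.2360) = 6
(n_stale = 37 - 6 = 31)

6


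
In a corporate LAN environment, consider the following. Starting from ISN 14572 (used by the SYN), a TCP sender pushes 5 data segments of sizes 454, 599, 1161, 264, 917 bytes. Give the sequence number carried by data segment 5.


The SYN occupies sequence number ISN = 14572, so the first data byte is ISN + 1 = 14573.
SEQ of data segment i = (ISN + 1) + sum of payload sizes of segments 1..i-1.
Segment 1: SEQ = 14573, payload = 454 bytes
Segment 2: SEQ = 15027, payload = 599 bytes
Segment 3: SEQ = 15626, payload = 1161 bytes
Segment 4: SEQ = 16787, payload = 264 bytes
Segment 5: SEQ = 17051, payload = 917 bytes
SEQ of segment 5 = 14573 + 454 + 599 + 1161 + 264 = 17051

17051


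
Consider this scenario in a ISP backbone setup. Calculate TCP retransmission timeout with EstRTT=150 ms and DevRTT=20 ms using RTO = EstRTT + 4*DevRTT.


Given: EstRTT = 150 ms, DevRTT = 20 ms
Timeout = EstRTT + 4 * DevRTT
4 * DevRTT = 4 * 20 = 80
Timeout = 150 + 80 = 230 ms

230


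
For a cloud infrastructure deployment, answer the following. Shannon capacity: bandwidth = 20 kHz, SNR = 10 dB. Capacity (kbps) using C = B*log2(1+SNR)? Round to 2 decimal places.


Given: B = 20 kHz, SNR = 10 dB
SNR linear = 10^(10/10) = 10
1 + SNR = 11
log2(11) = 3.4594316186
C = 20 * 1000 * 3.4594316186 = 69188.6324 bps
C = 69.188632 kbps -> 69.19 kbps (2 dp)

69.19


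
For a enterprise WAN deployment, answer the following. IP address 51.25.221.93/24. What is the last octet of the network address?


Given: IP = 51.25.221.93, prefix = /24
Subnet mask = 255.255.255.0
Last octet of IP: 93
Last octet of mask: 0
Network last octet = 93 AND 0 = 0

0


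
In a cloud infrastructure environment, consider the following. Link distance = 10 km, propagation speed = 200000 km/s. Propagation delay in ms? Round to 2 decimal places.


Given: distance = 10 km, speed = 200000 km/s
Delay = distance / speed = 10 / 200000 seconds
Delay in ms = 10 * 1000 / 200000
Delay = 0.0500 ms
Rounded to 2 dp = 0.05 ms

0.05


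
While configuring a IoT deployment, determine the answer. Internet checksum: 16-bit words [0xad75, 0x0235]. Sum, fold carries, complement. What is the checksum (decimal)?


Given words: [0xad75, 0x0235]
Step 1: Sum all words
Raw sum = 44405 + 565 = 44970
One's complement = ~44970 & 0xFFFF = 20565

20565


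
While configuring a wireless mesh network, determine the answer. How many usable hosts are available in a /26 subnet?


Given: subnet mask /26
Host bits = 32 - 26 = 6
Total addresses = 2^6 = 64
Usable hosts = 64 - 2 (network + broadcast) = 62

62


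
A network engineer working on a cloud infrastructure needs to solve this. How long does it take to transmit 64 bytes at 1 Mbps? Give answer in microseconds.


Given: packet = 64 bytes, bandwidth = 1 Mbps
Packet in bits = 64 * 8 = 512 bits
Bandwidth = 1 * 10^6 = 1000000 bps
Time = 512 / 1000000 seconds
Time in us = 512 * 10^6 / 1000000 = 512

512


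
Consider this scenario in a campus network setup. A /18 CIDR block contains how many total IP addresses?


Given: CIDR prefix /18
Host bits = 32 - 18 = 14
Total addresses = 2^14 = 16384

16384


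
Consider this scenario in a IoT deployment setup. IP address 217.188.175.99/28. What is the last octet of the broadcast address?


Given: IP = 217.188.175.99, prefix = /28
Host bits = 32 - 28 = 4
Network last octet = 99 AND mask = 96
Host part size = 2^4 - 1 = 15
Broadcast last octet = 96 OR 15 = 111

111


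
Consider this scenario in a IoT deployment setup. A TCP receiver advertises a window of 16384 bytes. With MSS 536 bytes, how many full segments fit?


Given: RWND = 16384 bytes, MSS = 536 bytes
Full segments = floor(RWND / MSS)
Full segments = floor(16384 / 536)
Full segments = floor(30.5672) = 30

30


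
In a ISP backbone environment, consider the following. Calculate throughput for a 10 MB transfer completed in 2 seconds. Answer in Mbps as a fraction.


Given: file = 10 MB, time = 2 s
File in Mb = 10 * 8 = 80 Mb
Throughput = 80 / 2 Mbps
Throughput = 40 Mbps

40


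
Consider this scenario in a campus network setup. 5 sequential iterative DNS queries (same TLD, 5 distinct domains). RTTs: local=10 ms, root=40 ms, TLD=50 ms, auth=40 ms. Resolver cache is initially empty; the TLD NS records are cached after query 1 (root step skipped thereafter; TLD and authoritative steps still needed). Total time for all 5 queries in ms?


Lookup 1 (cold cache): local + root + TLD + auth = 10 + 40 + 50 + 40 = 140 ms
Lookups 2..5 (TLD NS cached -> skip root; new domain -> still ask TLD and auth): local + TLD + auth = 10 + 50 + 40 = 100 ms each
Remaining 4 lookups: 4 * 100 = 400 ms
Total = 140 + 400 = 540 ms

540


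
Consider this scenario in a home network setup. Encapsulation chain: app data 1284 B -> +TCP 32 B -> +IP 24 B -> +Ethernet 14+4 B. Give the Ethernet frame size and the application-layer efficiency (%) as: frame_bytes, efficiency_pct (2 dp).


TCP segment = 1284 + 32 = 1316 B
IP packet = 1316 + 24 = 1340 B
Ethernet frame = 1340 + 14 + 4 = 1358 B
Efficiency = app / frame = 1284 / 1358 = 0.945508 = 94.5508% -> 94.55% (2 dp)

1358, 94.55


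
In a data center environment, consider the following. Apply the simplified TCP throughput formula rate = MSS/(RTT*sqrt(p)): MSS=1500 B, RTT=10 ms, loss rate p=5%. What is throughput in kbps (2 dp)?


Given: MSS = 1500 bytes, RTT = 10 ms, loss = 5%
RTT in seconds = 10 / 1000 = 0.01
Loss rate = 5% = 0.05
sqrt(loss) = sqrt(0.05) = 0.223606797750
Throughput (bytes/s) = 1500 / (0.01 * 0.223606797750) = 670820.3932
Throughput (kbps) = 670820.3932 * 8 / 1000 = 5366.563146 -> 5366.56 kbps (2 dp)

5366.56


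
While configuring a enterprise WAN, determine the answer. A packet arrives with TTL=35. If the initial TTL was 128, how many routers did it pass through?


Given: initial TTL = 128, received TTL = 35
Hops = initial TTL - received TTL
Hops = 128 - 35 = 93

93


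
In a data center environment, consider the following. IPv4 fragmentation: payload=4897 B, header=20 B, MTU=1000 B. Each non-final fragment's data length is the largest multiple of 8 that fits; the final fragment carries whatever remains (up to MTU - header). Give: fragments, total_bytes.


Max data per non-final fragment = floor((MTU - header)/8)*8 = floor((1000 - 20)/8)*8 = floor(980/8)*8 = 976 B
Final fragment needs no 8-byte alignment: it can carry up to MTU - header = 980 B
Non-final fragments needed = ceil((payload - 980) / 976) = ceil(3917/976) = ceil(4.0133) = 5
Number of fragments = 5 + 1 = 6
Fragment sizes (data): 5 * 976 B + 17 B (last, 17 <= 980 OK)
Total bytes sent = payload + n_frags * header = 4897 + 6*20 = 4897 + 120 = 5017 B

6, 5017


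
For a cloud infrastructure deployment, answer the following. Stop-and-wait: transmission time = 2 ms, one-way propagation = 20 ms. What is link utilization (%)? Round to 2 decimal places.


Given: Ttrans = 2 ms, Tprop = 20 ms
RTT = 2 * Tprop = 2 * 20 = 40 ms
U = Ttrans / (Ttrans + RTT)
U = 2 / (2 + 40)
U = 2 / 42 = 0.047619
U% = 4.76%

4.76


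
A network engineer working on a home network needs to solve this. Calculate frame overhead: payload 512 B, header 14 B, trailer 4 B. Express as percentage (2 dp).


Given: payload = 512 B, header = 14 B, trailer = 4 B
Overhead bytes = header + trailer = 14 + 4 = 18
Total frame = payload + overhead = 512 + 18 = 530
Overhead % = 18 / 530 * 100 = 3.3962% -> 3.40% (2 dp)

3.40


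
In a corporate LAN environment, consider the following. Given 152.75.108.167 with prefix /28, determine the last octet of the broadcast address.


Given: IP = 152.75.108.167, prefix = /28
Host bits = 32 - 28 = 4
Network last octet = 167 AND mask = 160
Host part size = 2^4 - 1 = 15
Broadcast last octet = 160 OR 15 = 175

175


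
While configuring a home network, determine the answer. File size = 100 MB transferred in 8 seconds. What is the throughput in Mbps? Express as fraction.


Given: file = 100 MB, time = 8 s
File in Mb = 100 * 8 = 800 Mb
Throughput = 800 / 8 Mbps
Throughput = 100 Mbps

100


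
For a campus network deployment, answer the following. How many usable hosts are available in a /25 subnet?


Given: subnet mask /25
Host bits = 32 - 25 = 7
Total addresses = 2^7 = 128
Usable hosts = 128 - 2 (network + broadcast) = 126

126


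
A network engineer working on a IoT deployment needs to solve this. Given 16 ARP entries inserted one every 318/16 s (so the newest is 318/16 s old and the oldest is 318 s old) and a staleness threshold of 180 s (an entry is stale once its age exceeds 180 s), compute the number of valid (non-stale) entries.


Ages are k * 318/16 s for k = 1..16 (spacing = 19.8750 s).
Entry k is valid iff k * 318/16 <= 180 iff k <= 16 * 180 / 318 = 9.0566
n_valid = floor(9.0566) = 9
(n_stale = 16 - 9 = 7)

9


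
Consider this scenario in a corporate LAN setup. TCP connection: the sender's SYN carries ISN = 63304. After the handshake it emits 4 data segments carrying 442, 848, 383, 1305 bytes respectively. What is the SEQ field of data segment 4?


The SYN occupies sequence number ISN = 63304, so the first data byte is ISN + 1 = 63305.
SEQ of data segment i = (ISN + 1) + sum of payload sizes of segments 1..i-1.
Segment 1: SEQ = 63305, payload = 442 bytes
Segment 2: SEQ = 63747, payload = 848 bytes
Segment 3: SEQ = 64595, payload = 383 bytes
Segment 4: SEQ = 64978, payload = 1305 bytes
SEQ of segment 4 = 63305 + 442 + 848 + 383 = 64978

64978


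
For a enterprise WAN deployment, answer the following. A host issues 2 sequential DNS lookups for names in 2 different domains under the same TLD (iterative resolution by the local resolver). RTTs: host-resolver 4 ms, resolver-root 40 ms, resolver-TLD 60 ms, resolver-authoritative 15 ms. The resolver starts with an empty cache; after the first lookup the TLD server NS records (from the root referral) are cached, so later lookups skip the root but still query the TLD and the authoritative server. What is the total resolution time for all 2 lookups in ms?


Lookup 1 (cold cache): local + root + TLD + auth = 4 + 40 + 60 + 15 = 119 ms
Lookups 2..2 (TLD NS cached -> skip root; new domain -> still ask TLD and auth): local + TLD + auth = 4 + 60 + 15 = 79 ms each
Remaining 1 lookups: 1 * 79 = 79 ms
Total = 119 + 79 = 198 ms

198


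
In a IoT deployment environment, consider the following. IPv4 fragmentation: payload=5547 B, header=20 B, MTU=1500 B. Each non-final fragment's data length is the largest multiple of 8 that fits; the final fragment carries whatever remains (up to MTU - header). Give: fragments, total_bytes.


Max data per non-final fragment = floor((MTU - header)/8)*8 = floor((1500 - 20)/8)*8 = floor(1480/8)*8 = 1480 B
Final fragment needs no 8-byte alignment: it can carry up to MTU - header = 1480 B
Non-final fragments needed = ceil((payload - 1480) / 1480) = ceil(4067/1480) = ceil(2.7480) = 3
Number of fragments = 3 + 1 = 4
Fragment sizes (data): 3 * 1480 B + 1107 B (last, 1107 <= 1480 OK)
Total bytes sent = payload + n_frags * header = 5547 + 4*20 = 5547 + 80 = 5627 B

4, 5627


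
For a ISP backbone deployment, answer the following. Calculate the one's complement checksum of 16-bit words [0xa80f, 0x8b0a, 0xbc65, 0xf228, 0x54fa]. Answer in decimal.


Given words: [0xa80f, 0x8b0a, 0xbc65, 0xf228, 0x54fa]
Step 1: Sum all words
Raw sum = 43023 + 35594 + 48229 + 61992 + 21754 = 210592
Step 2: Fold carry: (13984 + 3) = 13987
One's complement = ~13987 & 0xFFFF = 51548

51548


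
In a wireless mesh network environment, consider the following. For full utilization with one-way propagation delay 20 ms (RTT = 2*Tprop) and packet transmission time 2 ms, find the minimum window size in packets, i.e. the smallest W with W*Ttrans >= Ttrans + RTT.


Given: Ttrans = 2 ms, RTT = 40 ms (= 2 * Tprop, Tprop = 20 ms)
Time until first ACK returns = Ttrans + RTT = 2 + 40 = 42 ms
Need W * Ttrans >= Ttrans + RTT  ->  W >= (Ttrans + RTT) / Ttrans
(Ttrans + RTT) / Ttrans = 42 / 2 = 21
W_min = ceil(21) = 21

21


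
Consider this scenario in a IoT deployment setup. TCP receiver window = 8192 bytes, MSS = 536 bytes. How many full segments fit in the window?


Given: RWND = 8192 bytes, MSS = 536 bytes
Full segments = floor(RWND / MSS)
Full segments = floor(8192 / 536)
Full segments = floor(15.2836) = 15

15


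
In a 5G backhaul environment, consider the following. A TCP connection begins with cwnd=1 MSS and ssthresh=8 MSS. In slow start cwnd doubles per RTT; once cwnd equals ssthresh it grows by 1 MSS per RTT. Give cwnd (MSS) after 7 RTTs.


RTT 0: cwnd = 1 MSS (initial)
RTT 1: cwnd = 2 MSS (slow start, doubled)
RTT 2: cwnd = 4 MSS (slow start, doubled)
RTT 3: cwnd = 8 MSS (slow start, doubled)
RTT 4: cwnd = 9 MSS (congestion avoidance, +1)
RTT 5: cwnd = 10 MSS (congestion avoidance, +1)
RTT 6: cwnd = 11 MSS (congestion avoidance, +1)
RTT 7: cwnd = 12 MSS (congestion avoidance, +1)

12


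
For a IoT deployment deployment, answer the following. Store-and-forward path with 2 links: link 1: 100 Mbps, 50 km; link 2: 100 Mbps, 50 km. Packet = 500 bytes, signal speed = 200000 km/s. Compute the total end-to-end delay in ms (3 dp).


Packet = 500 bytes = 4000 bits. Store-and-forward: sum (t_trans + t_prop) per link.
Link 1: t_trans = 4000/(100*10^6) s = 0.0400 ms; t_prop = 50/200000 s = 0.2500 ms; subtotal = 0.2900 ms
Link 2: t_trans = 4000/(100*10^6) s = 0.0400 ms; t_prop = 50/200000 s = 0.2500 ms; subtotal = 0.2900 ms
End-to-end = 0.2900 + 0.2900 = 0.5800 ms -> 0.580 ms (3 dp)

0.580


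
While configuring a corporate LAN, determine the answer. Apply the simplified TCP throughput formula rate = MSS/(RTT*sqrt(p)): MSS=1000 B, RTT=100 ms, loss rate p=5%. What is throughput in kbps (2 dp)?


Given: MSS = 1000 bytes, RTT = 100 ms, loss = 5%
RTT in seconds = 100 / 1000 = 0.1
Loss rate = 5% = 0.05
sqrt(loss) = sqrt(0.05) = 0.223606797750
Throughput (bytes/s) = 1000 / (0.1 * 0.223606797750) = 44721.3595
Throughput (kbps) = 44721.3595 * 8 / 1000 = 357.770876 -> 357.77 kbps (2 dp)

357.77


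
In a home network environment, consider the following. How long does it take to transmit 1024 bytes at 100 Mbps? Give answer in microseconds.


Given: packet = 1024 bytes, bandwidth = 100 Mbps
Packet in bits = 1024 * 8 = 8192 bits
Bandwidth = 100 * 10^6 = 100000000 bps
Time = 8192 / 100000000 seconds
Time in us = 8192 * 10^6 / 100000000 = 81.92

81.92


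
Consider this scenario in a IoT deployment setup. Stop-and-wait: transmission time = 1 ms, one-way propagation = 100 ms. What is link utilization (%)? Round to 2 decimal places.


Given: Ttrans = 1 ms, Tprop = 100 ms
RTT = 2 * Tprop = 2 * 100 = 200 ms
U = Ttrans / (Ttrans + RTT)
U = 1 / (1 + 200)
U = 1 / 201 = 0.004975
U% = 0.50%

0.50


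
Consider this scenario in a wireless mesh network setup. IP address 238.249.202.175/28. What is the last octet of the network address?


Given: IP = 238.249.202.175, prefix = /28
Subnet mask = 255.255.255.240
Last octet of IP: 175
Last octet of mask: 240
Network last octet = 175 AND 240 = 160

160


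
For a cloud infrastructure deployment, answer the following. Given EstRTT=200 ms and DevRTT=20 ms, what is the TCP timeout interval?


Given: EstRTT = 200 ms, DevRTT = 20 ms
Timeout = EstRTT + 4 * DevRTT
4 * DevRTT = 4 * 20 = 80
Timeout = 200 + 80 = 280 ms

280


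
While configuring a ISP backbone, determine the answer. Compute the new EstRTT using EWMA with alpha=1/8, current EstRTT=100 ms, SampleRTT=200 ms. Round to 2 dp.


Given: EstRTT = 100 ms, SampleRTT = 200 ms, alpha = 1/8
New EstRTT = (1 - alpha) * EstRTT + alpha * SampleRTT
(7/8) * 100 = 87.5
(1/8) * 200 = 25
New EstRTT = 87.5 + 25 = 112.5 ms -> 112.50 ms (2 dp)

112.50


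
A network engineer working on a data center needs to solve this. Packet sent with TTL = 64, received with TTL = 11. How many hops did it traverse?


Given: initial TTL = 64, received TTL = 11
Hops = initial TTL - received TTL
Hops = 64 - 11 = 53

53


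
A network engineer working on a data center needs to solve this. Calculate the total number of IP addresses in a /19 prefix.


Given: CIDR prefix /19
Host bits = 32 - 19 = 13
Total addresses = 2^13 = 8192

8192


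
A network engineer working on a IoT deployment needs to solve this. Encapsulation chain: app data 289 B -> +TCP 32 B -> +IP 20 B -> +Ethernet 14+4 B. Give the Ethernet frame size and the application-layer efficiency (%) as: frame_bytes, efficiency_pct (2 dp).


TCP segment = 289 + 32 = 321 B
IP packet = 321 + 20 = 341 B
Ethernet frame = 341 + 14 + 4 = 359 B
Efficiency = app / frame = 289 / 359 = 0.805014 = 80.5014% -> 80.50% (2 dp)

359, 80.50


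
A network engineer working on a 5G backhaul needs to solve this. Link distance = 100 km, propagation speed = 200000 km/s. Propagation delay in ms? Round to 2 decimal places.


Given: distance = 100 km, speed = 200000 km/s
Delay = distance / speed = 100 / 200000 seconds
Delay in ms = 100 * 1000 / 200000
Delay = 0.5000 ms
Rounded to 2 dp = 0.50 ms

0.50


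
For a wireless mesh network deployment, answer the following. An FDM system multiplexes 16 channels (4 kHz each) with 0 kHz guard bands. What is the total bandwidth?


Given: 16 channels, 4 kHz each, guard = 0 kHz
Channel bandwidth = 16 * 4 = 64 kHz
Guard bands = 15 gaps * 0 kHz = 0 kHz
Total = 64 + 0 = 64 kHz

64


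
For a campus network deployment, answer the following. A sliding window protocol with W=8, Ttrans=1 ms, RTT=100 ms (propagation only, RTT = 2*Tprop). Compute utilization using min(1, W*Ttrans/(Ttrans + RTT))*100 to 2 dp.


Given: W = 8, Ttrans = 1 ms, RTT = 100 ms (= 2 * Tprop, Tprop = 50 ms)
Cycle time = Ttrans + RTT = 1 + 100 = 101 ms (first packet sent until its ACK returns)
W * Ttrans = 8 * 1 = 8 ms of sending per cycle
W * Ttrans / (Ttrans + RTT) = 8 / 101 = 0.079208
U = min(1, 0.079208) = 0.079208
U% = 7.92%

7.92


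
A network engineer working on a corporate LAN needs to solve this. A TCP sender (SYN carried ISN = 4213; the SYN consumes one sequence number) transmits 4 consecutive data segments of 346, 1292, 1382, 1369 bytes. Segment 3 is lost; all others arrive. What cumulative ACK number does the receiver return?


SYN uses sequence number 4213; first data byte = ISN + 1 = 4214.
Segment 1: SEQ = 4214, len = 346 B, covers [4214, 4559]
Segment 2: SEQ = 4560, len = 1292 B, covers [4560, 5851]
Segment 3: SEQ = 5852, len = 1382 B, covers [5852, 7233] [LOST]
Segment 4: SEQ = 7234, len = 1369 B, covers [7234, 8602]
In-order data received: bytes [4214, 5851] (segments 1..2).
Segment 3 missing -> gap begins at byte 5852; later segments buffered out of order.
Cumulative ACK = next expected in-order byte = 4214 + 346 + 1292 = 5852

5852


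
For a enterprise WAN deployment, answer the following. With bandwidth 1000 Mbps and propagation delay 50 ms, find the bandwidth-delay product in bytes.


Given: bandwidth = 1000 Mbps, delay = 50 ms
BDP in bits = 1000 * 10^6 * 50 / 1000
BDP in bits = 50000000
BDP in bytes = 50000000 / 8 = 6250000

6250000


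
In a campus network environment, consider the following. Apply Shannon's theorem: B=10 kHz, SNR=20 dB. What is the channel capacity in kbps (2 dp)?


Given: B = 10 kHz, SNR = 20 dB
SNR linear = 10^(20/10) = 100
1 + SNR = 101
log2(101) = 6.6582114828
C = 10 * 1000 * 6.6582114828 = 66582.1148 bps
C = 66.582115 kbps -> 66.58 kbps (2 dp)

66.58


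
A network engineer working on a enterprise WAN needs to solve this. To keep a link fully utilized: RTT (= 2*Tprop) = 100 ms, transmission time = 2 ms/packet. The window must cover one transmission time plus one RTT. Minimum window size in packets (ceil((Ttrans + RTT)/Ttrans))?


Given: Ttrans = 2 ms, RTT = 100 ms (= 2 * Tprop, Tprop = 50 ms)
Time until first ACK returns = Ttrans + RTT = 2 + 100 = 102 ms
Need W * Ttrans >= Ttrans + RTT  ->  W >= (Ttrans + RTT) / Ttrans
(Ttrans + RTT) / Ttrans = 102 / 2 = 51
W_min = ceil(51) = 51

51


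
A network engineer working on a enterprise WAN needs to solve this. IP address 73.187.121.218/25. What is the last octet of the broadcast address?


Given: IP = 73.187.121.218, prefix = /25
Host bits = 32 - 25 = 7
Network last octet = 218 AND mask = 128
Host part size = 2^7 - 1 = 127
Broadcast last octet = 128 OR 127 = 255

255


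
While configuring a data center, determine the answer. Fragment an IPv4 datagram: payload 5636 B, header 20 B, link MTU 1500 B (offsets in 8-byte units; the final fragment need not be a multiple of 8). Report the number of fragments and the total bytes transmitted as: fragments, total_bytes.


Max data per non-final fragment = floor((MTU - header)/8)*8 = floor((1500 - 20)/8)*8 = floor(1480/8)*8 = 1480 B
Final fragment needs no 8-byte alignment: it can carry up to MTU - header = 1480 B
Non-final fragments needed = ceil((payload - 1480) / 1480) = ceil(4156/1480) = ceil(2.8081) = 3
Number of fragments = 3 + 1 = 4
Fragment sizes (data): 3 * 1480 B + 1196 B (last, 1196 <= 1480 OK)
Total bytes sent = payload + n_frags * header = 5636 + 4*20 = 5636 + 80 = 5716 B

4, 5716
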